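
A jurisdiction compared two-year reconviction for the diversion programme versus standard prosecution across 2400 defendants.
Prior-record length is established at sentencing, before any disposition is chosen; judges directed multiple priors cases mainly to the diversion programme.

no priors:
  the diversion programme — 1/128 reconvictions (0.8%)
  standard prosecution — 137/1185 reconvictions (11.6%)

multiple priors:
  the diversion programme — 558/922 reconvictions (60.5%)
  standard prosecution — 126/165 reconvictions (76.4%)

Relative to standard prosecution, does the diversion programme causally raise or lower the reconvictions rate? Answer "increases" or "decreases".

decreases

The prior-record length-specific comparison favours the diversion programme throughout, but the pooled figures favour standard prosecution. The question is whether to condition on prior-record length.
Prior-record length is set before the disposition has any effect — it is not caused by the disposition — and it independently drives the outcome. That makes it a confounder, so the causal comparison is within prior-record length levels.
Within each level — no priors: 0.8% vs 11.6%; multiple priors: 60.5% vs 76.4% — the diversion programme is lower every time.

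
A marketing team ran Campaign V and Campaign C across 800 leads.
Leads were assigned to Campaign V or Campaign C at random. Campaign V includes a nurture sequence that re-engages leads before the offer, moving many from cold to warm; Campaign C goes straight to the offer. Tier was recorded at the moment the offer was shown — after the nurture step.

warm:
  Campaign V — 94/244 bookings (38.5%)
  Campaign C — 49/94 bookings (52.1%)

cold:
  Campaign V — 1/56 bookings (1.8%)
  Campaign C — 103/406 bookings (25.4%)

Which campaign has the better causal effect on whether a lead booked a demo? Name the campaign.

Campaign V

The distribution of engagement tier is itself part of what the campaign does — it is an intermediate outcome. Holding it fixed would remove that part of the effect; the total effect is the pooled difference.
Pooled: Campaign V 31.7% vs Campaign C 30.4%; Campaign V is higher overall.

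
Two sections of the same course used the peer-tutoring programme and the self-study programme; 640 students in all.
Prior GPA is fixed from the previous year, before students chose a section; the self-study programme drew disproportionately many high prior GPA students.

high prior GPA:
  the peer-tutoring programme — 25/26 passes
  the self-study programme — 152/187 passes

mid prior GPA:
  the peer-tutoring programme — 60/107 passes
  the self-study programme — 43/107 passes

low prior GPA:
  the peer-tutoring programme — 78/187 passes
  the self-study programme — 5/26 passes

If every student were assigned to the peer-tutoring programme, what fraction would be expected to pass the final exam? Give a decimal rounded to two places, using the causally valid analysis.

0.65

The imbalance in prior GPA band arose from how students were allocated, not from anything the teaching method did; and prior GPA band independently affects the outcome. The pooled gap is confounded — condition on prior GPA band.
Standardising the peer-tutoring programme to the population prior GPA band mix: 0.333·25/26 + 0.334·60/107 + 0.333·78/187 = 0.646.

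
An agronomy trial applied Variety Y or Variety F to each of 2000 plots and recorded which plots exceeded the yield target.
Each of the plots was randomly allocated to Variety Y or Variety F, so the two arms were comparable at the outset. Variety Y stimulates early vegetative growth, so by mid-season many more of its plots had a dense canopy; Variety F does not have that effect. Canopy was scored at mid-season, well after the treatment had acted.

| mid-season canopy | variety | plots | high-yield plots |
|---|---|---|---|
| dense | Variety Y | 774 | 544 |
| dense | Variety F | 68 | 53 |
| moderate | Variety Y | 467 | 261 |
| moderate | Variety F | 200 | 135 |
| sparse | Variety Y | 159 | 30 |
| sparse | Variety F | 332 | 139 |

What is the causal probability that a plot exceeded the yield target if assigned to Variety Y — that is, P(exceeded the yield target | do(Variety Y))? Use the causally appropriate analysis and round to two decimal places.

Within every mid-season canopy level Variety F has the higher rate, yet pooled Variety Y does — Simpson's reversal.
Mid-season canopy lies on the pathway variety → mid-season canopy → outcome, so adjusting for it blocks the indirect effect. For the total causal effect of variety, use the unadjusted pooled rates.
So P(outcome | do(Variety Y)) is just the pooled rate for Variety Y: 835/1400 = 0.596.

0.60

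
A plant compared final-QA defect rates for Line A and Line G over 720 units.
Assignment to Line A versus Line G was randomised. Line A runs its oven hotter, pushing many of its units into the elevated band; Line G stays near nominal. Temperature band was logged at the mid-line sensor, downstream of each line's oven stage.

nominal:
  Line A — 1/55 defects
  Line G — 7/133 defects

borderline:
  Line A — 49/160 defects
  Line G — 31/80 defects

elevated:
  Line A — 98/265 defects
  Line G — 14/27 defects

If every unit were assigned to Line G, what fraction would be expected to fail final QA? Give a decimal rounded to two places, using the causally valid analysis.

0.22

The distribution of in-process temperature band is itself part of what the line does — it is an intermediate outcome. Holding it fixed would remove that part of the effect; the total effect is the pooled difference.
So P(outcome | do(Line G)) is just the pooled rate for Line G: 52/240 = 0.217.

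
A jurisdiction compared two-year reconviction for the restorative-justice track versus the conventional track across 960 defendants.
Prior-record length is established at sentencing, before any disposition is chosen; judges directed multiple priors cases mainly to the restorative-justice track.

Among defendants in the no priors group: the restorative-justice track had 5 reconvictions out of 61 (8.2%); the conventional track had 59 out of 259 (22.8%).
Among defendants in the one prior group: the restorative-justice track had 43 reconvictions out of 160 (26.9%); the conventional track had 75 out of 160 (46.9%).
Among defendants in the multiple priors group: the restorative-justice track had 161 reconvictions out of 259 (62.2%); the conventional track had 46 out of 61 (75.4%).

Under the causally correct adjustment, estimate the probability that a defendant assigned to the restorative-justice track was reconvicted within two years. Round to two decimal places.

Nothing the disposition does changes prior-record length; the imbalance is an allocation artefact. With prior-record length also predicting the outcome, the pooled figure is confounded, and the within-stratum comparison is the causal one.
Standardising the restorative-justice track to the population prior-record length mix: 0.333·5/61 + 0.333·43/160 + 0.333·161/259 = 0.324.

0.32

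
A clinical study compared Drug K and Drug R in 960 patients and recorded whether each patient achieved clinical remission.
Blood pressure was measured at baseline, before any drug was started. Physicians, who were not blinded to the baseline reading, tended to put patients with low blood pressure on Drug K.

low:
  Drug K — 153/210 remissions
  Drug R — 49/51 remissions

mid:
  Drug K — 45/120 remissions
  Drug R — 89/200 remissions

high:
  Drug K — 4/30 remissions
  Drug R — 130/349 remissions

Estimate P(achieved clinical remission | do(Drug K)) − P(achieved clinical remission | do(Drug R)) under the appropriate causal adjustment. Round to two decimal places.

-0.18

Blood pressure differs across drugs for reasons unrelated to any effect of the drug itself, and it separately predicts the outcome — a classic confounder. We must compare within blood pressure levels.
Adjusting over the population distribution of blood pressure: 0.272·(0.729−0.961) + 0.333·(0.375−0.445) + 0.395·(0.133−0.372) = -0.181.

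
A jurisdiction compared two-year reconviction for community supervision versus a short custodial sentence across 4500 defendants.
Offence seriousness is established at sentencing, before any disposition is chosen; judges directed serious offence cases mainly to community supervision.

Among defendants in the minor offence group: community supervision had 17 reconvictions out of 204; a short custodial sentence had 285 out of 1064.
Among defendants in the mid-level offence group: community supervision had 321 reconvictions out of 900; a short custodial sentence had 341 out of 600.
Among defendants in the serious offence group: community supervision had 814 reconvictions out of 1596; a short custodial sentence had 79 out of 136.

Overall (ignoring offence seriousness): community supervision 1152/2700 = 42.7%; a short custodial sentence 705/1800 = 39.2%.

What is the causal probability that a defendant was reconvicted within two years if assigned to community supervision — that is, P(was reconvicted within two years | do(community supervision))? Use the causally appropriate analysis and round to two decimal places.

Offence seriousness satisfies the back-door criterion: it is not a descendant of the disposition, and it blocks the spurious path from disposition to outcome. Adjusting for it (i.e., using the within-offence seriousness rates) gives the causal effect.
Standardising community supervision to the population offence seriousness mix: 0.282·17/204 + 0.333·321/900 + 0.385·814/1596 = 0.339.

0.34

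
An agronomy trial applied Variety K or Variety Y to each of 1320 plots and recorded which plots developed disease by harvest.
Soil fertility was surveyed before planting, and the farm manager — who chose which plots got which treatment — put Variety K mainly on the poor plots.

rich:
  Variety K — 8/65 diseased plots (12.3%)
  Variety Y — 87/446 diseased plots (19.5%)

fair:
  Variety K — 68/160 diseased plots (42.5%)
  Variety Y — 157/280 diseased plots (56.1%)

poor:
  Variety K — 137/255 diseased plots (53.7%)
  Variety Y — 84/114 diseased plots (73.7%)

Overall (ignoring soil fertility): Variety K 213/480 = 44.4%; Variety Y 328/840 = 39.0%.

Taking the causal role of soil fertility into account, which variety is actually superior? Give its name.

Nothing the variety does changes soil fertility; the imbalance is an allocation artefact. With soil fertility also predicting the outcome, the pooled figure is confounded, and the within-stratum comparison is the causal one.
Within each level — rich: 12.3% vs 19.5%; fair: 42.5% vs 56.1%; poor: 53.7% vs 73.7% — Variety K is lower every time.

Variety K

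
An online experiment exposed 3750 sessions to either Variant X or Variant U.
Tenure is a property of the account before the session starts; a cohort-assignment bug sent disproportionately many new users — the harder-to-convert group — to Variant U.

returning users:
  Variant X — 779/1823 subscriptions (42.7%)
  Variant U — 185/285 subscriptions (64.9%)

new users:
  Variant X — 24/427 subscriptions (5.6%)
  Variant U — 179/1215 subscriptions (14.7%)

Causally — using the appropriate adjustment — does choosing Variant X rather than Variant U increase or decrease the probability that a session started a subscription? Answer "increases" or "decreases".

Within every user tenure level Variant U has the higher rate, yet pooled Variant X does — Simpson's reversal.
Here user tenure is a common cause — it drives both which variant a case falls under and the outcome. The crude comparison mixes populations; the stratum-specific rates are the causally relevant ones.
Within each level — returning users: 42.7% vs 64.9%; new users: 5.6% vs 14.7% — Variant U is higher every time.

decreases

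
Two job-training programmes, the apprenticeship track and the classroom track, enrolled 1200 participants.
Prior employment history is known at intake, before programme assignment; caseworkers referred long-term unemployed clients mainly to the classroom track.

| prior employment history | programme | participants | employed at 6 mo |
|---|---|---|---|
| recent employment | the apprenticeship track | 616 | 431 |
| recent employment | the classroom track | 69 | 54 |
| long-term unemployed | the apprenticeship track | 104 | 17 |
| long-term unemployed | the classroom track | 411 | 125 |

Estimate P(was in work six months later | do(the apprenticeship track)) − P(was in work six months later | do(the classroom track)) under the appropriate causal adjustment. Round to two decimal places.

-0.11

Prior employment history differs across programmes for reasons unrelated to any effect of the programme itself, and it separately predicts the outcome — a classic confounder. We must compare within prior employment history levels.
Adjusting over the population distribution of prior employment history: 0.571·(0.700−0.783) + 0.429·(0.163−0.304) = -0.108.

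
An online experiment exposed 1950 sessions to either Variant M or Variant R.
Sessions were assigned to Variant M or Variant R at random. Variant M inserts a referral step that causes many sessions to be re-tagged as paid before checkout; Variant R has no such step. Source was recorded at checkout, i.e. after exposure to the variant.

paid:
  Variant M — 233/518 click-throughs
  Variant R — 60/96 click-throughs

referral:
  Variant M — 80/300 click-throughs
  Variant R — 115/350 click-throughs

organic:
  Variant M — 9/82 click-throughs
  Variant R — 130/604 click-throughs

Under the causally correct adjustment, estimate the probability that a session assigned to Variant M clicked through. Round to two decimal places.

The traffic source-specific comparison favours Variant R throughout, but the pooled figures favour Variant M. The question is whether to condition on traffic source.
Traffic source lies on the pathway variant → traffic source → outcome, so adjusting for it blocks the indirect effect. For the total causal effect of variant, use the unadjusted pooled rates.
So P(outcome | do(Variant M)) is just the pooled rate for Variant M: 322/900 = 0.358.

0.36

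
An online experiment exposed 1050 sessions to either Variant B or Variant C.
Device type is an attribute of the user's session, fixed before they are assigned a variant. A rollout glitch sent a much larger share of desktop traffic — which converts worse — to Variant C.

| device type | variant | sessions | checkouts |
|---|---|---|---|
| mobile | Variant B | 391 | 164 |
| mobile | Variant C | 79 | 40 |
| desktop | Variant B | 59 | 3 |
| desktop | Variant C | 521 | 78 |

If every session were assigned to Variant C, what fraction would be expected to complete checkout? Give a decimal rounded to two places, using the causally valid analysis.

0.31

The device type-specific comparison favours Variant C throughout, but the pooled figures favour Variant B. The question is whether to condition on device type.
Since device type is a pre-existing factor (not a product of the variant) and it affects the outcome on its own, it is a confounder. The stratified rates, not the pooled rate, identify the causal effect.
Standardising Variant C to the population device type mix: 0.448·40/79 + 0.552·78/521 = 0.309.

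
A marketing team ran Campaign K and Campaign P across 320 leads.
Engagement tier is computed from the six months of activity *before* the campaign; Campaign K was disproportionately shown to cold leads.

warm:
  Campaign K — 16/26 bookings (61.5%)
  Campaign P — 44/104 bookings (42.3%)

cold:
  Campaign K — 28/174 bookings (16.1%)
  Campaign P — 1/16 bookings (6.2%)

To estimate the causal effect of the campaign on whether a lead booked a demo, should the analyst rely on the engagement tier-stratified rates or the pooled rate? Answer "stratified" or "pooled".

The imbalance in engagement tier arose from how leads were allocated, not from anything the campaign did; and engagement tier independently affects the outcome. The pooled gap is confounded — condition on engagement tier.
Within each level — warm: 61.5% vs 42.3%; cold: 16.1% vs 6.2% — Campaign K is higher every time.

stratified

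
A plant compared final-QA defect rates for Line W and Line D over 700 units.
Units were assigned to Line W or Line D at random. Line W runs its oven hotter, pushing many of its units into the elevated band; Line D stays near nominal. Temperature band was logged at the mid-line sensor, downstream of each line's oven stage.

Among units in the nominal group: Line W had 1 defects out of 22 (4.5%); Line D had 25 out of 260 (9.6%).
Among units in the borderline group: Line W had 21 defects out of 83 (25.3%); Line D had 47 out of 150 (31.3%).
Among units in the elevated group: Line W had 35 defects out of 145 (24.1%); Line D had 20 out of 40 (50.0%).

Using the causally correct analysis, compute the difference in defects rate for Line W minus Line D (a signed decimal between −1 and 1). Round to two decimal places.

+0.02

Within every in-process temperature band level Line W has the lower rate, yet pooled Line D does — Simpson's reversal.
Because the line influences in-process temperature band, in-process temperature band is a post-treatment mediator, not a confounder. Stratifying on it would bias the estimate; the causal effect is the crude pooled difference.
The causal difference is the pooled difference: 0.228 − 0.204 = +0.024.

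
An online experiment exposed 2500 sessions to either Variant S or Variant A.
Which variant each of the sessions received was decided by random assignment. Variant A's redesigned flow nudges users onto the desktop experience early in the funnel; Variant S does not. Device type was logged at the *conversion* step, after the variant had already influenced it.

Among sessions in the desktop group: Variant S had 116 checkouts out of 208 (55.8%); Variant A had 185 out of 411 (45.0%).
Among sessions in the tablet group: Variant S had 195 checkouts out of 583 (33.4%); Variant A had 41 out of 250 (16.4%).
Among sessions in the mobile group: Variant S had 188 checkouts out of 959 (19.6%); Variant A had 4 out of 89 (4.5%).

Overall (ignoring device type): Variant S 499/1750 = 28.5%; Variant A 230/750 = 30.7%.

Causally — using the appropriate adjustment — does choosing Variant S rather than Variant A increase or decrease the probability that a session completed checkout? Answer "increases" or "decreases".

decreases

Within every device type level Variant S has the higher rate, yet pooled Variant A does — Simpson's reversal.
Because the variant influences device type, device type is a post-treatment mediator, not a confounder. Stratifying on it would bias the estimate; the causal effect is the crude pooled difference.
Pooled: Variant S 28.5% vs Variant A 30.7%; Variant A is higher overall.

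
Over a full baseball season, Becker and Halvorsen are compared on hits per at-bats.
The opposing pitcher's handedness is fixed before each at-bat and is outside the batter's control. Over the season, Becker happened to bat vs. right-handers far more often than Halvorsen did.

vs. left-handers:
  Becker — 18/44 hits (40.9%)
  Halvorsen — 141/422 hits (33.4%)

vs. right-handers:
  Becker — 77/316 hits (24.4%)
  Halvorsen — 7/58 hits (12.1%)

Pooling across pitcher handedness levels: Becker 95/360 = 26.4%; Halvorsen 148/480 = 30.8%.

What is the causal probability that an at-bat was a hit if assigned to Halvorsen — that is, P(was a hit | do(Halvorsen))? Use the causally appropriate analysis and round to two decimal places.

Since pitcher handedness is a pre-existing factor (not a product of the player) and it affects the outcome on its own, it is a confounder. The stratified rates, not the pooled rate, identify the causal effect.
Standardising Halvorsen to the population pitcher handedness mix: 0.555·141/422 + 0.445·7/58 = 0.239.

0.24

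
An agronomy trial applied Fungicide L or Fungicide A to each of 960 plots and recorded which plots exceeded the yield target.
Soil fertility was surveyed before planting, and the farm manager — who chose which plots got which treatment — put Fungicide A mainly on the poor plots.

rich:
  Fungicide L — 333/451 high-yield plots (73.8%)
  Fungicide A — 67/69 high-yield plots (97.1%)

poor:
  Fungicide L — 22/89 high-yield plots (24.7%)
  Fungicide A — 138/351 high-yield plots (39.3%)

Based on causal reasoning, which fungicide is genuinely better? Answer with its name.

Soil fertility satisfies the back-door criterion: it is not a descendant of the fungicide, and it blocks the spurious path from fungicide to outcome. Adjusting for it (i.e., using the within-soil fertility rates) gives the causal effect.
Within each level — rich: 73.8% vs 97.1%; poor: 24.7% vs 39.3% — Fungicide A is higher every time.

Fungicide A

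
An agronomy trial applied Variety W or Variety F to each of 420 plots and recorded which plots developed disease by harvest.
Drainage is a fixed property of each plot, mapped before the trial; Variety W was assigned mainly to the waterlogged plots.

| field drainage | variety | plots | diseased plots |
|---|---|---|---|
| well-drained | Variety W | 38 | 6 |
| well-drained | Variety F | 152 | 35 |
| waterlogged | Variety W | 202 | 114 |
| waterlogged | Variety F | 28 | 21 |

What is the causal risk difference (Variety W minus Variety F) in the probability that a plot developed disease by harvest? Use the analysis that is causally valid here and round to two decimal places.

Within every field drainage level Variety W has the lower rate, yet pooled Variety F does — Simpson's reversal.
Field drainage differs across varietys for reasons unrelated to any effect of the variety itself, and it separately predicts the outcome — a classic confounder. We must compare within field drainage levels.
Adjusting over the population distribution of field drainage: 0.452·(0.158−0.230) + 0.548·(0.564−0.750) = -0.134.

-0.13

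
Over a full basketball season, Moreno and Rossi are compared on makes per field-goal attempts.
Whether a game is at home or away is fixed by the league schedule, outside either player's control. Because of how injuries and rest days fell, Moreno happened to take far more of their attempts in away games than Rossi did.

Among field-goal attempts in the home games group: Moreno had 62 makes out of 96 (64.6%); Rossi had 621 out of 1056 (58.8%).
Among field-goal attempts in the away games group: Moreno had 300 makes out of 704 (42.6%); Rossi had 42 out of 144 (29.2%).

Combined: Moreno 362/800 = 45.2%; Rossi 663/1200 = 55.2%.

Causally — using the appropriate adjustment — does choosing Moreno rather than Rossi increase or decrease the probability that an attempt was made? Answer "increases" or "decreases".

increases

Within every game venue level Moreno has the higher rate, yet pooled Rossi does — Simpson's reversal.
Nothing the player does changes game venue; the imbalance is an allocation artefact. With game venue also predicting the outcome, the pooled figure is confounded, and the within-stratum comparison is the causal one.
Within each level — home games: 64.6% vs 58.8%; away games: 42.6% vs 29.2% — Moreno is higher every time.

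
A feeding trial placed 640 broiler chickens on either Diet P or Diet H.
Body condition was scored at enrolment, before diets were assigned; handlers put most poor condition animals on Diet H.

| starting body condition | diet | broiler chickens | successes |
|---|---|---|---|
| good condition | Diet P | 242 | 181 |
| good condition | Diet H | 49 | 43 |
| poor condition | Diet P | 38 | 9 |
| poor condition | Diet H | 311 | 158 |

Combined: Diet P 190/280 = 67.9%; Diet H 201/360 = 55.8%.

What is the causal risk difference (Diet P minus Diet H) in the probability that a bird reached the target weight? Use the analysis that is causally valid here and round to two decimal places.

The starting body condition-specific comparison favours Diet H throughout, but the pooled figures favour Diet P. The question is whether to condition on starting body condition.
Since starting body condition is a pre-existing factor (not a product of the diet) and it affects the outcome on its own, it is a confounder. The stratified rates, not the pooled rate, identify the causal effect.
Adjusting over the population distribution of starting body condition: 0.455·(0.748−0.878) + 0.545·(0.237−0.508) = -0.207.

-0.21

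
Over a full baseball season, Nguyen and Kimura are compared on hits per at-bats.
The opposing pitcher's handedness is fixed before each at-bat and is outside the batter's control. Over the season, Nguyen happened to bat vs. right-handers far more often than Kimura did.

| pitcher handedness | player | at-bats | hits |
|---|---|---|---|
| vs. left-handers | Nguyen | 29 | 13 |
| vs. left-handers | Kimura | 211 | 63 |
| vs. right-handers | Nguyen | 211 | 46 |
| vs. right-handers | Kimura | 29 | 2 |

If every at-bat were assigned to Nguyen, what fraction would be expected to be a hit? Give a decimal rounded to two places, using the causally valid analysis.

The imbalance in pitcher handedness arose from how at-bats were allocated, not from anything the player did; and pitcher handedness independently affects the outcome. The pooled gap is confounded — condition on pitcher handedness.
Standardising Nguyen to the population pitcher handedness mix: 0.500·13/29 + 0.500·46/211 = 0.333.

0.33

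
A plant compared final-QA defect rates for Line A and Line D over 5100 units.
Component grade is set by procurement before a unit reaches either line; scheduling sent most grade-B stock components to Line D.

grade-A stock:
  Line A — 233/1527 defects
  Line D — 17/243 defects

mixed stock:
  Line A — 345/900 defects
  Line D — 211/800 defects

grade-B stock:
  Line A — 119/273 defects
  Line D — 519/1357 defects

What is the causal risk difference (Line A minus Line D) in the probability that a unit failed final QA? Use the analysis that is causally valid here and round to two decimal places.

+0.09

Component grade differs across lines for reasons unrelated to any effect of the line itself, and it separately predicts the outcome — a classic confounder. We must compare within component grade levels.
Adjusting over the population distribution of component grade: 0.347·(0.153−0.070) + 0.333·(0.383−0.264) + 0.320·(0.436−0.382) = +0.086.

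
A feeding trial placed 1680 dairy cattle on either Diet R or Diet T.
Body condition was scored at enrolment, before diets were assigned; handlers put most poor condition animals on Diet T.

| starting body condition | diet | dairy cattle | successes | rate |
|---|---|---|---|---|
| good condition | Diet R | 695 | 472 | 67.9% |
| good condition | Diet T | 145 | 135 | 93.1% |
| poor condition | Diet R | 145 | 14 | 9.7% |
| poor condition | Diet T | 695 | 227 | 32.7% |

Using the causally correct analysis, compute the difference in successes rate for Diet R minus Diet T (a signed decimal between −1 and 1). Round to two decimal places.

-0.24

The imbalance in starting body condition arose from how dairy cattle were allocated, not from anything the diet did; and starting body condition independently affects the outcome. The pooled gap is confounded — condition on starting body condition.
Adjusting over the population distribution of starting body condition: 0.500·(0.679−0.931) + 0.500·(0.097−0.327) = -0.241.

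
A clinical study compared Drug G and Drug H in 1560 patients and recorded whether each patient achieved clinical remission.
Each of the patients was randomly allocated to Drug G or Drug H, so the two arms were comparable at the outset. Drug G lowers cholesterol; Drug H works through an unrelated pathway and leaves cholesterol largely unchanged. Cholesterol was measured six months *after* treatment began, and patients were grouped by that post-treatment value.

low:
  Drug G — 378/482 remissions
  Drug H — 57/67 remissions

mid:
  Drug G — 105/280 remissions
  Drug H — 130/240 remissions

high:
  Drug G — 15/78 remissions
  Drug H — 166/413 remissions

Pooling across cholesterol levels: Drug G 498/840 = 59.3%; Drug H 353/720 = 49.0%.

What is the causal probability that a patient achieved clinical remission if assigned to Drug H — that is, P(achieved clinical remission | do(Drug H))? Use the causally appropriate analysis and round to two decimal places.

0.49

The cholesterol-specific comparison favours Drug H throughout, but the pooled figures favour Drug G. The question is whether to condition on cholesterol.
Cholesterol lies on the pathway drug → cholesterol → outcome, so adjusting for it blocks the indirect effect. For the total causal effect of drug, use the unadjusted pooled rates.
So P(outcome | do(Drug H)) is just the pooled rate for Drug H: 353/720 = 0.490.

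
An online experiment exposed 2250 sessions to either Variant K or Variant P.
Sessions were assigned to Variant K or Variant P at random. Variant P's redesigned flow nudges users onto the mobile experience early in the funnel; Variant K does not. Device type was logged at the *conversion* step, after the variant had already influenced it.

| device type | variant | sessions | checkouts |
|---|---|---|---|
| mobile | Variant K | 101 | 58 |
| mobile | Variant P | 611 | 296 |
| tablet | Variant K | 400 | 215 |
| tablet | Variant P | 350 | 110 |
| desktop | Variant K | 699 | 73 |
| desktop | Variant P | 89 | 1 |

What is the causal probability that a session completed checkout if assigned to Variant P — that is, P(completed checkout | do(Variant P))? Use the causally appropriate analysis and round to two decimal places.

0.39

Device type here is a post-treatment variable shaped by the variant; conditioning on it would introduce bias rather than remove it. The overall comparison is the causal one.
So P(outcome | do(Variant P)) is just the pooled rate for Variant P: 407/1050 = 0.388.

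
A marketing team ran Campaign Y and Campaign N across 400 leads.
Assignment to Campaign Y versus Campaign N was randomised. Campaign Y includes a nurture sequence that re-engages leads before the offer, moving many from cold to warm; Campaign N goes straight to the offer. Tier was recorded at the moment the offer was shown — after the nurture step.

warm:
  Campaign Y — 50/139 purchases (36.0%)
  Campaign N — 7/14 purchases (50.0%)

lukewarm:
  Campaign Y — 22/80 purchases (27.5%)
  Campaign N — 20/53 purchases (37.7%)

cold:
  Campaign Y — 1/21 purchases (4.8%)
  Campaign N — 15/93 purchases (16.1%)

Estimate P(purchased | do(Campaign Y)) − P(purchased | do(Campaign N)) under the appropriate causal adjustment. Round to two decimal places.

The engagement tier-specific comparison favours Campaign N throughout, but the pooled figures favour Campaign Y. The question is whether to condition on engagement tier.
Engagement tier is downstream of the campaign. One should not condition on a consequence of treatment, so the overall rates are the right comparison.
The causal difference is the pooled difference: 0.304 − 0.263 = +0.042.

+0.04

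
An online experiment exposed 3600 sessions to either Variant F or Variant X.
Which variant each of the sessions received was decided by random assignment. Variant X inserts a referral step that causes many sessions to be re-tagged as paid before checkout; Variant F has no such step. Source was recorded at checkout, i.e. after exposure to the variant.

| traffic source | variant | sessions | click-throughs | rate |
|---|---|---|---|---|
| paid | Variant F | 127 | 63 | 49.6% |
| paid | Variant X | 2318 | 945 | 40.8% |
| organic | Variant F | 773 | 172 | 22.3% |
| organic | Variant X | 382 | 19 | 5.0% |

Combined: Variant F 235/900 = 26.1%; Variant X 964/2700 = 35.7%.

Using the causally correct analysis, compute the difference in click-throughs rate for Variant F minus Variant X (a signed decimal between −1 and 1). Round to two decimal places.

-0.10

Traffic source lies on the pathway variant → traffic source → outcome, so adjusting for it blocks the indirect effect. For the total causal effect of variant, use the unadjusted pooled rates.
The causal difference is the pooled difference: 0.261 − 0.357 = -0.096.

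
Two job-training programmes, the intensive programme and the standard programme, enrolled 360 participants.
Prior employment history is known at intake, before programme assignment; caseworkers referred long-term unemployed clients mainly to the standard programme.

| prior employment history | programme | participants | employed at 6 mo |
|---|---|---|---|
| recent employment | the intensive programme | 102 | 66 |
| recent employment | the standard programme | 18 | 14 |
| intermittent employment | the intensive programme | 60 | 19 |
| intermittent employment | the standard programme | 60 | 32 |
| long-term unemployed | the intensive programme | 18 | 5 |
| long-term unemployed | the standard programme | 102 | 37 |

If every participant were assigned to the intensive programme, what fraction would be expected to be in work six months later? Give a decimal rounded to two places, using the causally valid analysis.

Within every prior employment history level the standard programme has the higher rate, yet pooled the intensive programme does — Simpson's reversal.
Here prior employment history is a common cause — it drives both which programme a case falls under and the outcome. The crude comparison mixes populations; the stratum-specific rates are the causally relevant ones.
Standardising the intensive programme to the population prior employment history mix: 0.333·66/102 + 0.333·19/60 + 0.333·5/18 = 0.414.

0.41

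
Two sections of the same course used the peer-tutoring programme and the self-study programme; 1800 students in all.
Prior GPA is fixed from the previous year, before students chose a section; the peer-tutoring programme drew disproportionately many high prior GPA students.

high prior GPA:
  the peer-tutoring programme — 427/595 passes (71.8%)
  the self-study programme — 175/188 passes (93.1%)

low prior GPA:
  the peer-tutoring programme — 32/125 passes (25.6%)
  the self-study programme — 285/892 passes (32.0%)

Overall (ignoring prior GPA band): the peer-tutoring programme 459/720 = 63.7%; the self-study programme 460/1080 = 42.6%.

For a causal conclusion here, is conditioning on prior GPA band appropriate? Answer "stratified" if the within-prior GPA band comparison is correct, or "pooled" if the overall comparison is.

The stratified and pooled comparisons disagree (the self-study programme wins within each prior GPA band; the peer-tutoring programme wins overall), so the answer turns on the causal role of prior GPA band.
Prior GPA band differs across teaching methods for reasons unrelated to any effect of the teaching method itself, and it separately predicts the outcome — a classic confounder. We must compare within prior GPA band levels.
Within each level — high prior GPA: 71.8% vs 93.1%; low prior GPA: 25.6% vs 32.0% — the self-study programme is higher every time.

stratified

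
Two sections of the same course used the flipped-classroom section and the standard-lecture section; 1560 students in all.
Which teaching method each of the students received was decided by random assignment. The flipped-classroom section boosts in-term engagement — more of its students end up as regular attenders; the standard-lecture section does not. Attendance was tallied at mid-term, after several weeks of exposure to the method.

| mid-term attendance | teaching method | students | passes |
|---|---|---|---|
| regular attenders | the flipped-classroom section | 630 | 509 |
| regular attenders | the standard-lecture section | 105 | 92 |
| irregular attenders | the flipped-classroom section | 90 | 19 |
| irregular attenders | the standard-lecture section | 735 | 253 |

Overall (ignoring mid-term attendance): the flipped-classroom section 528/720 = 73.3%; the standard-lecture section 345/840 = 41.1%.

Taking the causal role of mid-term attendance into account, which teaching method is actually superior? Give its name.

the flipped-classroom section

Mid-term attendance lies on the pathway teaching method → mid-term attendance → outcome, so adjusting for it blocks the indirect effect. For the total causal effect of teaching method, use the unadjusted pooled rates.
Pooled: the flipped-classroom section 73.3% vs the standard-lecture section 41.1%; the flipped-classroom section is higher overall.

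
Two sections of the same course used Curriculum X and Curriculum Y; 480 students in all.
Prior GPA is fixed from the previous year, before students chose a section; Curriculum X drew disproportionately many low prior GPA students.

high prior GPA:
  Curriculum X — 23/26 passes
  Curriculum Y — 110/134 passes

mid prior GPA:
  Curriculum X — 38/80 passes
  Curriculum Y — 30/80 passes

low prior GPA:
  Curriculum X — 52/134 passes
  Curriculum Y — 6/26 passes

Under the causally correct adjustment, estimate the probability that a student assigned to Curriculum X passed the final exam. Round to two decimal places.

0.58

Prior GPA band is set before the teaching method has any effect — it is not caused by the teaching method — and it independently drives the outcome. That makes it a confounder, so the causal comparison is within prior GPA band levels.
Standardising Curriculum X to the population prior GPA band mix: 0.333·23/26 + 0.333·38/80 + 0.333·52/134 = 0.583.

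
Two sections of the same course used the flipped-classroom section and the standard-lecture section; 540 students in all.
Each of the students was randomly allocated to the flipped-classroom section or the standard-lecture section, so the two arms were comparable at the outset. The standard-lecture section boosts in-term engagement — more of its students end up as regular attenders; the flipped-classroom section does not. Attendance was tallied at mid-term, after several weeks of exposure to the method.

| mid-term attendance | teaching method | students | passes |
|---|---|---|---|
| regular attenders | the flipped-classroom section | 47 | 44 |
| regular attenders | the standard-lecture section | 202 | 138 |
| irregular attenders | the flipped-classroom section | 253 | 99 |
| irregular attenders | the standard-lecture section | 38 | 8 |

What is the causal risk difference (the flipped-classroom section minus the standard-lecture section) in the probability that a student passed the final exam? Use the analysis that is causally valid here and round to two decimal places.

The mid-term attendance-specific comparison favours the flipped-classroom section throughout, but the pooled figures favour the standard-lecture section. The question is whether to condition on mid-term attendance.
Mid-term attendance is downstream of the teaching method. One should not condition on a consequence of treatment, so the overall rates are the right comparison.
The causal difference is the pooled difference: 0.477 − 0.608 = -0.132.

-0.13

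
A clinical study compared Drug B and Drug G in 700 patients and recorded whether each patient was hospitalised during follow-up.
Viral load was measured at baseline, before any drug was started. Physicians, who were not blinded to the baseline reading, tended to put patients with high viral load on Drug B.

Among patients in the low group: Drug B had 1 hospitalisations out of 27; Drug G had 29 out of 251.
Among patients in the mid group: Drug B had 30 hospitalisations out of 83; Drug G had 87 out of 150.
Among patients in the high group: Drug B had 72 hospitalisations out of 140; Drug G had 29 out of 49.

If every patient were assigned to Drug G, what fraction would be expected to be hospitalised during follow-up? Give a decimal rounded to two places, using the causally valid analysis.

0.40

Nothing the drug does changes viral load; the imbalance is an allocation artefact. With viral load also predicting the outcome, the pooled figure is confounded, and the within-stratum comparison is the causal one.
Standardising Drug G to the population viral load mix: 0.397·29/251 + 0.333·87/150 + 0.270·29/49 = 0.399.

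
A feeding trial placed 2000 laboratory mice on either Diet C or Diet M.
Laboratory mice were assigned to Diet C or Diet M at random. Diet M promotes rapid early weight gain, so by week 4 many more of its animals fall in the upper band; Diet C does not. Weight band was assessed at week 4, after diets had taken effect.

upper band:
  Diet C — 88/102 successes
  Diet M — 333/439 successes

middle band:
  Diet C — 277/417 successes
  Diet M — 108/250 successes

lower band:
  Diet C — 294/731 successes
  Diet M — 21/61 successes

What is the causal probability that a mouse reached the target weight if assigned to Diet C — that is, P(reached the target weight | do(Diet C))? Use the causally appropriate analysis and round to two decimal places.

0.53

Within every week-4 weight band level Diet C has the higher rate, yet pooled Diet M does — Simpson's reversal.
The distribution of week-4 weight band is itself part of what the diet does — it is an intermediate outcome. Holding it fixed would remove that part of the effect; the total effect is the pooled difference.
So P(outcome | do(Diet C)) is just the pooled rate for Diet C: 659/1250 = 0.527.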